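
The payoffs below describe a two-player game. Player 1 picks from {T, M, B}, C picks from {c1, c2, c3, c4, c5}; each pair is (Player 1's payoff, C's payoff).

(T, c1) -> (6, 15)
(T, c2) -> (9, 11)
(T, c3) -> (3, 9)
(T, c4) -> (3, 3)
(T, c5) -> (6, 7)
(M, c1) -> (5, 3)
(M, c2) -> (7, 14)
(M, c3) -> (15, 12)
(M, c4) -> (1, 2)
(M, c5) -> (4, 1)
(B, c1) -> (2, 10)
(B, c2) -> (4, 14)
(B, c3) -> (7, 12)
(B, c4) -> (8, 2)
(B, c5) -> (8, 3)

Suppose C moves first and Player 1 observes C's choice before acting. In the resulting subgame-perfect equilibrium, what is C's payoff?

15

Player 1 best-responds to each possible C move:
- c1: BR = T, leader payoff 15.
- c2: BR = T, leader payoff 11.
- c3: BR = M, leader payoff 12.
- c4: BR = B, leader payoff 2.
- c5: BR = B, leader payoff 3.
C's induced payoffs are 15, 11, 12, 2, 3, so C commits to c1. Subgame-perfect outcome: (T, c1) with payoffs (6, 15).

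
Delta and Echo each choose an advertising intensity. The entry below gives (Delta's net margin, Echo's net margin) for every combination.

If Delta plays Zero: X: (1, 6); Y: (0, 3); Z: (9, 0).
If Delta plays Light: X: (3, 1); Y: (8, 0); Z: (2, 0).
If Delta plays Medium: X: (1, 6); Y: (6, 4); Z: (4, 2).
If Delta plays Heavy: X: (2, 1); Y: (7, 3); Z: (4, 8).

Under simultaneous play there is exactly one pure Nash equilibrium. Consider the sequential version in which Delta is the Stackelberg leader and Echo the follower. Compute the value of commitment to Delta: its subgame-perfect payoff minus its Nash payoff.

1

Work backward from Echo's decision.
- Zero → Echo plays X (best of 6, 3, 0); Delta gets 1.
- Light → Echo plays X (best of 1, 0, 0); Delta gets 3.
- Medium → Echo plays X (best of 6, 4, 2); Delta gets 1.
- Heavy → Echo plays Z (best of 1, 3, 8); Delta gets 4.
Maximizing over 1, 3, 1, 4, Delta chooses Heavy. Subgame-perfect outcome: (Heavy, Z) with payoffs (4, 8).
Under simultaneous play:
Delta's best replies: X→Light; Y→Light; Z→Zero.
Echo's best replies: Zero→X; Light→X; Medium→X; Heavy→Z.
The unique mutual best reply is (Light, X), giving (3, 1).
Delta's commitment gain: 4 − 3 = 1.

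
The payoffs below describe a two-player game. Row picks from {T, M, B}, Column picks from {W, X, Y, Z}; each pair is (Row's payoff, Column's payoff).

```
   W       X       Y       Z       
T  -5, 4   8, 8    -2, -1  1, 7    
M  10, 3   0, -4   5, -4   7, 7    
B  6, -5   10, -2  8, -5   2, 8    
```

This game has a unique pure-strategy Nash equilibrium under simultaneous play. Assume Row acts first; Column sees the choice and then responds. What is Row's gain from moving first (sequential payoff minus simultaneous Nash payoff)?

Solve by backward induction (Row leads).
- T: BR = X, leader payoff 8.
- M: BR = Z, leader payoff 7.
- B: BR = Z, leader payoff 2.
Row's induced payoffs are 8, 7, 2, so Row commits to T. Subgame-perfect outcome: (T, X) with payoffs (8, 8).
Now find the simultaneous Nash equilibrium.
Row's best replies: W→M; X→B; Y→B; Z→M.
Column's best replies: T→X; M→Z; B→Z.
The unique mutual best reply is (M, Z), giving (7, 7).
Row's commitment gain: 8 − 7 = 1.

1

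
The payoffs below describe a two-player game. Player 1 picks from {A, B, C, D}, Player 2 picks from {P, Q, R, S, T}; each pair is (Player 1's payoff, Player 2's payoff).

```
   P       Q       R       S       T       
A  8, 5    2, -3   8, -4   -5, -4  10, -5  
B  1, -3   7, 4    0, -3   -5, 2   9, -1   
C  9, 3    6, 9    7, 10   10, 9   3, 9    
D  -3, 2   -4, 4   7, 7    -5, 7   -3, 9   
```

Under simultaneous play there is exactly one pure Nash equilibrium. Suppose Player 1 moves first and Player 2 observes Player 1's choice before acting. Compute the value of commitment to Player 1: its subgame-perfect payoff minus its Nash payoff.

Player 2 best-responds to each possible Player 1 move:
- A: Player 2 compares 5, -3, -4, -4, -5 and picks P; Player 1 would get 8.
- B: Player 2 compares -3, 4, -3, 2, -1 and picks Q; Player 1 would get 7.
- C: Player 2 compares 3, 9, 10, 9, 9 and picks R; Player 1 would get 7.
- D: Player 2 compares 2, 4, 7, 7, 9 and picks T; Player 1 would get -3.
Player 1's induced payoffs are 8, 7, 7, -3, so Player 1 commits to A. Subgame-perfect outcome: (A, P) with payoffs (8, 5).
For the simultaneous game, intersect best replies.
Player 1's best replies: P→C; Q→B; R→A; S→C; T→A.
Player 2's best replies: A→P; B→Q; C→R; D→T.
The unique mutual best reply is (B, Q), giving (7, 4).
Player 1's commitment gain: 8 − 7 = 1.

1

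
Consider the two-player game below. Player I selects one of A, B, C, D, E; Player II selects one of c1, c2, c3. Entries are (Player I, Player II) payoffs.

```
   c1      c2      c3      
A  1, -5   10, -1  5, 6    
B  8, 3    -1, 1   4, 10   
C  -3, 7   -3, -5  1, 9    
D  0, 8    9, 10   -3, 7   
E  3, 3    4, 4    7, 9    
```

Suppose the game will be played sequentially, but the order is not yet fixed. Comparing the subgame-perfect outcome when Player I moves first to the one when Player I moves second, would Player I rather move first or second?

first

If Player I leads: Player II's best replies are A→c3, B→c3, C→c3, D→c2, E→c3; Player I's induced payoffs 5, 4, 1, 9, 7; outcome (D, c2), payoffs (9, 10).
If Player II leads: Player I's best replies are c1→B, c2→A, c3→E; Player II's induced payoffs 3, -1, 9; outcome (E, c3), payoffs (7, 9).
Player I gets 9 moving first and 7 moving second, so Player I prefers to move first.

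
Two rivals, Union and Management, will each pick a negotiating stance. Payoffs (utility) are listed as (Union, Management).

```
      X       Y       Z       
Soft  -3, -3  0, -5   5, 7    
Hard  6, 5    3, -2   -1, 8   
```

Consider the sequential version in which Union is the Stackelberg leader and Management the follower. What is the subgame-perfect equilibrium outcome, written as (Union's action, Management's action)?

(Soft, Z)

Backward induction with Union moving first.
- Soft → Management plays Z (best of -3, -5, 7); Union gets 5.
- Hard → Management plays Z (best of 5, -2, 8); Union gets -1.
Maximizing over 5, -1, Union chooses Soft. Subgame-perfect outcome: (Soft, Z) with payoffs (5, 7).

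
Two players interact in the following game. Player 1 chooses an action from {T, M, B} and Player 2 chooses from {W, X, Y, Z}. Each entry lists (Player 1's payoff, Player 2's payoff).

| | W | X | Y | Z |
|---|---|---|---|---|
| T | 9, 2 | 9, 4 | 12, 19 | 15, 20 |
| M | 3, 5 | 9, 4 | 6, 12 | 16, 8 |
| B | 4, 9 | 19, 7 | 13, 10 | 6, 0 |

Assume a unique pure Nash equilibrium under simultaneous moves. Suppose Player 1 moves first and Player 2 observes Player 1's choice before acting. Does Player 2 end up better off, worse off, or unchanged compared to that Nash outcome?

Work backward from Player 2's decision.
- T → Player 2 plays Z (best of 2, 4, 19, 20); Player 1 gets 15.
- M → Player 2 plays Y (best of 5, 4, 12, 8); Player 1 gets 6.
- B → Player 2 plays Y (best of 9, 7, 10, 0); Player 1 gets 13.
Player 1's induced payoffs are 15, 6, 13, so Player 1 commits to T. Subgame-perfect outcome: (T, Z) with payoffs (15, 20).
Now find the simultaneous Nash equilibrium.
Player 1's best replies: W→T; X→B; Y→B; Z→M.
Player 2's best replies: T→Z; M→Y; B→Y.
The unique mutual best reply is (B, Y), giving (13, 10).
Player 2 earns 20 sequentially versus 10 at the Nash outcome: better off.

better off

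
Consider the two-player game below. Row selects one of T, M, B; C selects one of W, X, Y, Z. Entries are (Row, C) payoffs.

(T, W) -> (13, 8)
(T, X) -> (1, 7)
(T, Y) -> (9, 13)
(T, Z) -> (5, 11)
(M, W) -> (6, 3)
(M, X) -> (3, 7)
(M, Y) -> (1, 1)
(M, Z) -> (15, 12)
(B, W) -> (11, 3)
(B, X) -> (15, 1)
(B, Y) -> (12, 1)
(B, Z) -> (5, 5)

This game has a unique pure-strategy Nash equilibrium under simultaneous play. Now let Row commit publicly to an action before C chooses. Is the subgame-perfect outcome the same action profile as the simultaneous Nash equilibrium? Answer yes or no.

yes

Solve by backward induction (Row leads).
- T → C plays Y (best of 8, 7, 13, 11); Row gets 9.
- M → C plays Z (best of 3, 7, 1, 12); Row gets 15.
- B → C plays Z (best of 3, 1, 1, 5); Row gets 5.
Among 9, 15, 5, the best is 15 at M. Subgame-perfect outcome: (M, Z) with payoffs (15, 12).
Under simultaneous play:
Row's best replies: W→T; X→B; Y→B; Z→M.
C's best replies: T→Y; M→Z; B→Z.
Only (M, Z) has each player best-responding; Nash payoffs (15, 12).
Sequential outcome (M, Z) coincides with the Nash profile (M, Z).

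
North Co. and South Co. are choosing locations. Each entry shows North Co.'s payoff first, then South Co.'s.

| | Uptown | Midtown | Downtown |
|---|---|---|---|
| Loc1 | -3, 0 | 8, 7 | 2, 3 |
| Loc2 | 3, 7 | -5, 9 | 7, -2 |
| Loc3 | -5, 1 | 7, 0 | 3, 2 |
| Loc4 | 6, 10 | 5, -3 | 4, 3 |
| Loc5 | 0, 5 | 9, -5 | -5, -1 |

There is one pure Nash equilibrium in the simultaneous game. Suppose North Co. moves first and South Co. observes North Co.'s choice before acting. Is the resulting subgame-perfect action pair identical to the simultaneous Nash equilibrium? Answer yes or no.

no

South Co. best-responds to each possible North Co. move:
- Loc1: South Co. compares 0, 7, 3 and picks Midtown; North Co. would get 8.
- Loc2: South Co. compares 7, 9, -2 and picks Midtown; North Co. would get -5.
- Loc3: South Co. compares 1, 0, 2 and picks Downtown; North Co. would get 3.
- Loc4: South Co. compares 10, -3, 3 and picks Uptown; North Co. would get 6.
- Loc5: South Co. compares 5, -5, -1 and picks Uptown; North Co. would get 0.
Among 8, -5, 3, 6, 0, the best is 8 at Loc1. Subgame-perfect outcome: (Loc1, Midtown) with payoffs (8, 7).
Under simultaneous play:
North Co.'s best replies: Uptown→Loc4; Midtown→Loc5; Downtown→Loc2.
South Co.'s best replies: Loc1→Midtown; Loc2→Midtown; Loc3→Downtown; Loc4→Uptown; Loc5→Uptown.
The unique mutual best reply is (Loc4, Uptown), giving (6, 10).
Sequential outcome (Loc1, Midtown) differs from the Nash profile (Loc4, Uptown).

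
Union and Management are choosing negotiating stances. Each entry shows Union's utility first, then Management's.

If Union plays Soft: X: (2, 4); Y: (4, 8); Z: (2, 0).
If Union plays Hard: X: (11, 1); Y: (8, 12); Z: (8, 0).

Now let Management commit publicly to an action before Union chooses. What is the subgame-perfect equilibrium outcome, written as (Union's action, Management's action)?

(Hard, Y)

Work backward from Union's decision.
- X: BR = Hard, leader payoff 1.
- Y: BR = Hard, leader payoff 12.
- Z: BR = Hard, leader payoff 0.
Among 1, 12, 0, the best is 12 at Y. Subgame-perfect outcome: (Hard, Y) with payoffs (8, 12).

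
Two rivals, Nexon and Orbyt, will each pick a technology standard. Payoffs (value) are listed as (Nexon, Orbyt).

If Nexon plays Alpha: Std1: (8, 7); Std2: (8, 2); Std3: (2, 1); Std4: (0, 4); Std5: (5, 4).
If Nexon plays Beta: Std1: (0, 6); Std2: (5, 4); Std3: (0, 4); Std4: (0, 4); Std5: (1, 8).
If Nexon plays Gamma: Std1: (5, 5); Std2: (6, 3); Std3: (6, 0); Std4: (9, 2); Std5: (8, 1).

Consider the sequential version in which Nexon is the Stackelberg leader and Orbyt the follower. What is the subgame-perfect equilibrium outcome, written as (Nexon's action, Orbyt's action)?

Backward induction with Nexon moving first.
- Alpha: BR = Std1, leader payoff 8.
- Beta: BR = Std5, leader payoff 1.
- Gamma: BR = Std1, leader payoff 5.
Maximizing over 8, 1, 5, Nexon chooses Alpha. Subgame-perfect outcome: (Alpha, Std1) with payoffs (8, 7).

(Alpha, Std1)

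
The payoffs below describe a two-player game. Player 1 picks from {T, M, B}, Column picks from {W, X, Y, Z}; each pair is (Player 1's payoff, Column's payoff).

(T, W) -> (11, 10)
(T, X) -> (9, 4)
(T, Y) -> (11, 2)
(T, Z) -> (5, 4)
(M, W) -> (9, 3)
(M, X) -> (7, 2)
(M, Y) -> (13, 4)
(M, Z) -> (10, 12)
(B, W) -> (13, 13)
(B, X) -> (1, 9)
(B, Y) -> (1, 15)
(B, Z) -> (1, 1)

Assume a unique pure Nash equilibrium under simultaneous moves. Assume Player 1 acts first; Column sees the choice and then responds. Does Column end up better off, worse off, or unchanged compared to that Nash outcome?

Backward induction with Player 1 moving first.
- T → Column plays W (best of 10, 4, 2, 4); Player 1 gets 11.
- M → Column plays Z (best of 3, 2, 4, 12); Player 1 gets 10.
- B → Column plays Y (best of 13, 9, 15, 1); Player 1 gets 1.
Player 1's induced payoffs are 11, 10, 1, so Player 1 commits to T. Subgame-perfect outcome: (T, W) with payoffs (11, 10).
Now find the simultaneous Nash equilibrium.
Player 1's best replies: W→B; X→T; Y→M; Z→M.
Column's best replies: T→W; M→Z; B→Y.
The unique mutual best reply is (M, Z), giving (10, 12).
Column earns 10 sequentially versus 12 at the Nash outcome: worse off.

worse off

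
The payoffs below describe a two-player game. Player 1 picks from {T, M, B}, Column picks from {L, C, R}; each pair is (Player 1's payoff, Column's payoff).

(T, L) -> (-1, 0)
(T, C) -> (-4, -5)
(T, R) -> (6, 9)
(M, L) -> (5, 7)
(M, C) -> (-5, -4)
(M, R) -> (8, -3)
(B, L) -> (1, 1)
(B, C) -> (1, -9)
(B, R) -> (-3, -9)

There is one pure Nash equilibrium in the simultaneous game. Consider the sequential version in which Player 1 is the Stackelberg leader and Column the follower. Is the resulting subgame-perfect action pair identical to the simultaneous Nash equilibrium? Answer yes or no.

Solve by backward induction (Player 1 leads).
- T → Column plays R (best of 0, -5, 9); Player 1 gets 6.
- M → Column plays L (best of 7, -4, -3); Player 1 gets 5.
- B → Column plays L (best of 1, -9, -9); Player 1 gets 1.
Player 1's induced payoffs are 6, 5, 1, so Player 1 commits to T. Subgame-perfect outcome: (T, R) with payoffs (6, 9).
For the simultaneous game, intersect best replies.
Player 1's best replies: L→M; C→B; R→M.
Column's best replies: T→R; M→L; B→L.
The unique mutual best reply is (M, L), giving (5, 7).
Sequential outcome (T, R) differs from the Nash profile (M, L).

no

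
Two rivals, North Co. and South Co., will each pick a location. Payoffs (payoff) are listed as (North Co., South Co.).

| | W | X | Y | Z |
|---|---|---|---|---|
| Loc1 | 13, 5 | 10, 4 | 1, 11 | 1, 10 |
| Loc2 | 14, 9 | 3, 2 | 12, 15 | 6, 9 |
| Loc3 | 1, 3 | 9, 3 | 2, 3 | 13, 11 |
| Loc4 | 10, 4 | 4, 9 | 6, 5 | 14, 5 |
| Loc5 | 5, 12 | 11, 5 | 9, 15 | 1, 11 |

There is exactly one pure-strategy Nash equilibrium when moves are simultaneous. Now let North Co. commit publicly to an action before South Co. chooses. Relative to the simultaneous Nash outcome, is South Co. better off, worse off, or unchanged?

Work backward from South Co.'s decision.
- Loc1: BR = Y, leader payoff 1.
- Loc2: BR = Y, leader payoff 12.
- Loc3: BR = Z, leader payoff 13.
- Loc4: BR = X, leader payoff 4.
- Loc5: BR = Y, leader payoff 9.
North Co.'s induced payoffs are 1, 12, 13, 4, 9, so North Co. commits to Loc3. Subgame-perfect outcome: (Loc3, Z) with payoffs (13, 11).
Now find the simultaneous Nash equilibrium.
North Co.'s best replies: W→Loc2; X→Loc5; Y→Loc2; Z→Loc4.
South Co.'s best replies: Loc1→Y; Loc2→Y; Loc3→Z; Loc4→X; Loc5→Y.
Only (Loc2, Y) has each player best-responding; Nash payoffs (12, 15).
South Co. earns 11 sequentially versus 15 at the Nash outcome: worse off.

worse off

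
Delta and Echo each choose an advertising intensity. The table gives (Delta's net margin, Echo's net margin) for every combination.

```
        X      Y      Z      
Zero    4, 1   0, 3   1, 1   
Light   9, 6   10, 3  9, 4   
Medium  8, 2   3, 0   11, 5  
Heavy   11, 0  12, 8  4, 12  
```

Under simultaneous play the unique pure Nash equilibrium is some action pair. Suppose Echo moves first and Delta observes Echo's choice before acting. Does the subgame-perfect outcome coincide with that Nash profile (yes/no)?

Work backward from Delta's decision.
- X → Delta plays Heavy (best of 4, 9, 8, 11); Echo gets 0.
- Y → Delta plays Heavy (best of 0, 10, 3, 12); Echo gets 8.
- Z → Delta plays Medium (best of 1, 9, 11, 4); Echo gets 5.
Maximizing over 0, 8, 5, Echo chooses Y. Subgame-perfect outcome: (Heavy, Y) with payoffs (12, 8).
Under simultaneous play:
Delta's best replies: X→Heavy; Y→Heavy; Z→Medium.
Echo's best replies: Zero→Y; Light→X; Medium→Z; Heavy→Z.
The unique mutual best reply is (Medium, Z), giving (11, 5).
Sequential outcome (Heavy, Y) differs from the Nash profile (Medium, Z).

no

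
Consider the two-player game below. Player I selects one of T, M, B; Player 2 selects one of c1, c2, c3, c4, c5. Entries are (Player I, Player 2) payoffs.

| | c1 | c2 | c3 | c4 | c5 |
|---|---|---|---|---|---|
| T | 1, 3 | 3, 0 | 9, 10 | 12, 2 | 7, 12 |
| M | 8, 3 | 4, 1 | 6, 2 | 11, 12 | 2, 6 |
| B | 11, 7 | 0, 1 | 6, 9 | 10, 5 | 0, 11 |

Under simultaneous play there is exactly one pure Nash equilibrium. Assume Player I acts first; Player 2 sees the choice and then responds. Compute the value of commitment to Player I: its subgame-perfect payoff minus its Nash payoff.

Backward induction with Player I moving first.
- T → Player 2 plays c5 (best of 3, 0, 10, 2, 12); Player I gets 7.
- M → Player 2 plays c4 (best of 3, 1, 2, 12, 6); Player I gets 11.
- B → Player 2 plays c5 (best of 7, 1, 9, 5, 11); Player I gets 0.
Among 7, 11, 0, the best is 11 at M. Subgame-perfect outcome: (M, c4) with payoffs (11, 12).
Now find the simultaneous Nash equilibrium.
Player I's best replies: c1→B; c2→M; c3→T; c4→T; c5→T.
Player 2's best replies: T→c5; M→c4; B→c5.
Only (T, c5) has each player best-responding; Nash payoffs (7, 12).
Player I's commitment gain: 11 − 7 = 4.

4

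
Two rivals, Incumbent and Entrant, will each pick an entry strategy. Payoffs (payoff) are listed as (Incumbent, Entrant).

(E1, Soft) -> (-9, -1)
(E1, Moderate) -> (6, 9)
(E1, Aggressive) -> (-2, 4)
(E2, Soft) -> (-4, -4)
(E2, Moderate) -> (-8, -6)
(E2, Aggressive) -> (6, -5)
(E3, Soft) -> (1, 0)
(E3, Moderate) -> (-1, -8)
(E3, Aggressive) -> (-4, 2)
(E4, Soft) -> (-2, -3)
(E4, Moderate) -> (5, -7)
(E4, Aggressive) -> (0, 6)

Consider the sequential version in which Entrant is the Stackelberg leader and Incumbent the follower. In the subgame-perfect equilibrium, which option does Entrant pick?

Work backward from Incumbent's decision.
- Soft: BR = E3, leader payoff 0.
- Moderate: BR = E1, leader payoff 9.
- Aggressive: BR = E2, leader payoff -5.
Entrant's induced payoffs are 0, 9, -5, so Entrant commits to Moderate. Subgame-perfect outcome: (E1, Moderate) with payoffs (6, 9).

Moderate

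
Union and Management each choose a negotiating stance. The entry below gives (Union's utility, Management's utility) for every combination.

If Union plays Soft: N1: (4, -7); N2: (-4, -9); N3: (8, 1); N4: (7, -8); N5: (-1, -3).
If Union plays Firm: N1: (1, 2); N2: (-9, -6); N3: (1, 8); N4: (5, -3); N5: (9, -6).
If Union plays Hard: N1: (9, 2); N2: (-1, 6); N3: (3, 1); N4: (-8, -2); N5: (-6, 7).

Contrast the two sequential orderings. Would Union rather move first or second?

If Union leads: Management's best replies are Soft→N3, Firm→N3, Hard→N5; Union's induced payoffs 8, 1, -6; outcome (Soft, N3), payoffs (8, 1).
If Management leads: Union's best replies are N1→Hard, N2→Hard, N3→Soft, N4→Soft, N5→Firm; Management's induced payoffs 2, 6, 1, -8, -6; outcome (Hard, N2), payoffs (-1, 6).
Union gets 8 moving first and -1 moving second, so Union prefers to move first.

first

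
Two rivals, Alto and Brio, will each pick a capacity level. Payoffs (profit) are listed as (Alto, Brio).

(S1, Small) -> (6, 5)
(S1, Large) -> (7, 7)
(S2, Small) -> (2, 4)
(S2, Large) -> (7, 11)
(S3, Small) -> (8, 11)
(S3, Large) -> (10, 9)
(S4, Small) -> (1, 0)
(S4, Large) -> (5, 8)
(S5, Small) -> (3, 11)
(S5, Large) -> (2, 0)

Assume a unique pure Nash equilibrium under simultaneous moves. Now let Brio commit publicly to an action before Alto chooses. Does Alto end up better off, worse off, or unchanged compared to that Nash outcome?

unchanged

Alto best-responds to each possible Brio move:
- Small → Alto plays S3 (best of 6, 2, 8, 1, 3); Brio gets 11.
- Large → Alto plays S3 (best of 7, 7, 10, 5, 2); Brio gets 9.
Among 11, 9, the best is 11 at Small. Subgame-perfect outcome: (S3, Small) with payoffs (8, 11).
For the simultaneous game, intersect best replies.
Alto's best replies: Small→S3; Large→S3.
Brio's best replies: S1→Large; S2→Large; S3→Small; S4→Large; S5→Small.
The unique mutual best reply is (S3, Small), giving (8, 11).
Alto earns 8 sequentially versus 8 at the Nash outcome: unchanged.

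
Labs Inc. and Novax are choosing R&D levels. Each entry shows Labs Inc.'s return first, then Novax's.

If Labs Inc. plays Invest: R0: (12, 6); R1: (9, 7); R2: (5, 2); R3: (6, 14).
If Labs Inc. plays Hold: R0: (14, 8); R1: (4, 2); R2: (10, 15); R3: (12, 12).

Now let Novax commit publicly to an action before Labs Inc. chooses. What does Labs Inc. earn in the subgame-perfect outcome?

Work backward from Labs Inc.'s decision.
- R0 → Labs Inc. plays Hold (best of 12, 14); Novax gets 8.
- R1 → Labs Inc. plays Invest (best of 9, 4); Novax gets 7.
- R2 → Labs Inc. plays Hold (best of 5, 10); Novax gets 15.
- R3 → Labs Inc. plays Hold (best of 6, 12); Novax gets 12.
Among 8, 7, 15, 12, the best is 15 at R2. Subgame-perfect outcome: (Hold, R2) with payoffs (10, 15).

10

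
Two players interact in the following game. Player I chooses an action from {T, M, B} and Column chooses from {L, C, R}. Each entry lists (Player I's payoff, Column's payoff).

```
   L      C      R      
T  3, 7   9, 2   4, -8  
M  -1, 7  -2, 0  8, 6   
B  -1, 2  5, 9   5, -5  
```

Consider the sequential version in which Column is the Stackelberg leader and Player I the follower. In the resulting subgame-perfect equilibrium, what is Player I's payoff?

3

Backward induction with Column moving first.
- L → Player I plays T (best of 3, -1, -1); Column gets 7.
- C → Player I plays T (best of 9, -2, 5); Column gets 2.
- R → Player I plays M (best of 4, 8, 5); Column gets 6.
Among 7, 2, 6, the best is 7 at L. Subgame-perfect outcome: (T, L) with payoffs (3, 7).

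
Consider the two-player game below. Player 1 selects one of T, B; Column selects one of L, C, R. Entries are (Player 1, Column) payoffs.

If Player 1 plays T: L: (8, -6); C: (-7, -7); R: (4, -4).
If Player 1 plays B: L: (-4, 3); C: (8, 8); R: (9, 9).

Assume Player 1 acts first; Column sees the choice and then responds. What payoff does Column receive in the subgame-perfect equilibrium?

Column best-responds to each possible Player 1 move:
- T: BR = R, leader payoff 4.
- B: BR = R, leader payoff 9.
Maximizing over 4, 9, Player 1 chooses B. Subgame-perfect outcome: (B, R) with payoffs (9, 9).

9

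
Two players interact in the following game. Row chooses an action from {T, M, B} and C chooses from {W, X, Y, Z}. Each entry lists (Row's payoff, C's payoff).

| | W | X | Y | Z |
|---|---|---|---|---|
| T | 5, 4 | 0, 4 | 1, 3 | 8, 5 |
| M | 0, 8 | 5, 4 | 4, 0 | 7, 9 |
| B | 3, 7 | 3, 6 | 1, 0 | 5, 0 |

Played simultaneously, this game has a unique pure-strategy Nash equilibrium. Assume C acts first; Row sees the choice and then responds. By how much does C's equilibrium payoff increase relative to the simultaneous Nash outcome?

Solve by backward induction (C leads).
- W: BR = T, leader payoff 4.
- X: BR = M, leader payoff 4.
- Y: BR = M, leader payoff 0.
- Z: BR = T, leader payoff 5.
C's induced payoffs are 4, 4, 0, 5, so C commits to Z. Subgame-perfect outcome: (T, Z) with payoffs (8, 5).
For the simultaneous game, intersect best replies.
Row's best replies: W→T; X→M; Y→M; Z→T.
C's best replies: T→Z; M→Z; B→W.
Only (T, Z) has each player best-responding; Nash payoffs (8, 5).
C's commitment gain: 5 − 5 = 0.

0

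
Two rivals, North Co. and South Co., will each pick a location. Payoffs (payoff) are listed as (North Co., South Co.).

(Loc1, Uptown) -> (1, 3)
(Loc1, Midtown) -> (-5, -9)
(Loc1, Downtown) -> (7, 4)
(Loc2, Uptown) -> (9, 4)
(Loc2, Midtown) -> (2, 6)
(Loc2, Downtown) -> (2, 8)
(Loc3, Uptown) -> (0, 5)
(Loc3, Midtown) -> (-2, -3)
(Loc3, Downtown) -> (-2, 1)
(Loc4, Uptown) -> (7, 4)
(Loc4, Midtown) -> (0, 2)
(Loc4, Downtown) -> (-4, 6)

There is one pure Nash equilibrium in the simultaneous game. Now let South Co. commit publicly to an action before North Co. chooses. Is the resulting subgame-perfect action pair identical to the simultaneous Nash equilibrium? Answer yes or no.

Backward induction with South Co. moving first.
- Uptown → North Co. plays Loc2 (best of 1, 9, 0, 7); South Co. gets 4.
- Midtown → North Co. plays Loc2 (best of -5, 2, -2, 0); South Co. gets 6.
- Downtown → North Co. plays Loc1 (best of 7, 2, -2, -4); South Co. gets 4.
Among 4, 6, 4, the best is 6 at Midtown. Subgame-perfect outcome: (Loc2, Midtown) with payoffs (2, 6).
Now find the simultaneous Nash equilibrium.
North Co.'s best replies: Uptown→Loc2; Midtown→Loc2; Downtown→Loc1.
South Co.'s best replies: Loc1→Downtown; Loc2→Downtown; Loc3→Uptown; Loc4→Downtown.
The unique mutual best reply is (Loc1, Downtown), giving (7, 4).
Sequential outcome (Loc2, Midtown) differs from the Nash profile (Loc1, Downtown).

no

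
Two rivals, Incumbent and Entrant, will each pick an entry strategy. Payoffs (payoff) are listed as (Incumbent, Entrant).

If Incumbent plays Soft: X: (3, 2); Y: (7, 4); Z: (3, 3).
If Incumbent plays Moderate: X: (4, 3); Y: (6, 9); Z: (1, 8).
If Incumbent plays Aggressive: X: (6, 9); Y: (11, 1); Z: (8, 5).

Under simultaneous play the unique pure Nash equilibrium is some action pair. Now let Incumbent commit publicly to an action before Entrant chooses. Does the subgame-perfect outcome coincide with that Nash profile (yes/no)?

Solve by backward induction (Incumbent leads).
- Soft → Entrant plays Y (best of 2, 4, 3); Incumbent gets 7.
- Moderate → Entrant plays Y (best of 3, 9, 8); Incumbent gets 6.
- Aggressive → Entrant plays X (best of 9, 1, 5); Incumbent gets 6.
Incumbent's induced payoffs are 7, 6, 6, so Incumbent commits to Soft. Subgame-perfect outcome: (Soft, Y) with payoffs (7, 4).
Under simultaneous play:
Incumbent's best replies: X→Aggressive; Y→Aggressive; Z→Aggressive.
Entrant's best replies: Soft→Y; Moderate→Y; Aggressive→X.
Only (Aggressive, X) has each player best-responding; Nash payoffs (6, 9).
Sequential outcome (Soft, Y) differs from the Nash profile (Aggressive, X).

no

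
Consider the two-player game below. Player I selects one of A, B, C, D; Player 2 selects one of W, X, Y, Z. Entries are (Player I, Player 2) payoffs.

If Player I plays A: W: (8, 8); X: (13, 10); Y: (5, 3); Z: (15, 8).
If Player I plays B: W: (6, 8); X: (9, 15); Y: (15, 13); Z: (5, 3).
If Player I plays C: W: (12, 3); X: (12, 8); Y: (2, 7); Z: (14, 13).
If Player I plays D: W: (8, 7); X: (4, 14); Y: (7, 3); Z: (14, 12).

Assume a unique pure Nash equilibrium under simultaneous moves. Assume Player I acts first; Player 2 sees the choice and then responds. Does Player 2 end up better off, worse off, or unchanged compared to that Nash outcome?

better off

Solve by backward induction (Player I leads).
- A: Player 2 compares 8, 10, 3, 8 and picks X; Player I would get 13.
- B: Player 2 compares 8, 15, 13, 3 and picks X; Player I would get 9.
- C: Player 2 compares 3, 8, 7, 13 and picks Z; Player I would get 14.
- D: Player 2 compares 7, 14, 3, 12 and picks X; Player I would get 4.
Maximizing over 13, 9, 14, 4, Player I chooses C. Subgame-perfect outcome: (C, Z) with payoffs (14, 13).
Now find the simultaneous Nash equilibrium.
Player I's best replies: W→C; X→A; Y→B; Z→A.
Player 2's best replies: A→X; B→X; C→Z; D→X.
The unique mutual best reply is (A, X), giving (13, 10).
Player 2 earns 13 sequentially versus 10 at the Nash outcome: better off.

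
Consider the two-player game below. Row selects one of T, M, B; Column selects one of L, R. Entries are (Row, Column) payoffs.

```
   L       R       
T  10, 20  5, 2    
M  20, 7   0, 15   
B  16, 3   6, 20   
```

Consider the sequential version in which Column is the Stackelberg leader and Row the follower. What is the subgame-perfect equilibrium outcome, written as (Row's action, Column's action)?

Row best-responds to each possible Column move:
- L: Row compares 10, 20, 16 and picks M; Column would get 7.
- R: Row compares 5, 0, 6 and picks B; Column would get 20.
Among 7, 20, the best is 20 at R. Subgame-perfect outcome: (B, R) with payoffs (6, 20).

(B, R)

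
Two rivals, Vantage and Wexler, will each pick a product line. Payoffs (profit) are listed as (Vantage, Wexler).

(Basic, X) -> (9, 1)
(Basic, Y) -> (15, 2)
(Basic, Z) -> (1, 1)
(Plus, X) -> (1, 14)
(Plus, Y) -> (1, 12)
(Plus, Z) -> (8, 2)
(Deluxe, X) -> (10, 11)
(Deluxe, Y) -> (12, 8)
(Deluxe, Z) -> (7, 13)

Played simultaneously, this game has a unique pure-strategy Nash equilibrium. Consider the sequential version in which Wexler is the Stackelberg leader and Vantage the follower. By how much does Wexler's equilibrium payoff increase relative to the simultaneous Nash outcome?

9

Vantage best-responds to each possible Wexler move:
- X: BR = Deluxe, leader payoff 11.
- Y: BR = Basic, leader payoff 2.
- Z: BR = Plus, leader payoff 2.
Maximizing over 11, 2, 2, Wexler chooses X. Subgame-perfect outcome: (Deluxe, X) with payoffs (10, 11).
For the simultaneous game, intersect best replies.
Vantage's best replies: X→Deluxe; Y→Basic; Z→Plus.
Wexler's best replies: Basic→Y; Plus→X; Deluxe→Z.
The unique mutual best reply is (Basic, Y), giving (15, 2).
Wexler's commitment gain: 11 − 2 = 9.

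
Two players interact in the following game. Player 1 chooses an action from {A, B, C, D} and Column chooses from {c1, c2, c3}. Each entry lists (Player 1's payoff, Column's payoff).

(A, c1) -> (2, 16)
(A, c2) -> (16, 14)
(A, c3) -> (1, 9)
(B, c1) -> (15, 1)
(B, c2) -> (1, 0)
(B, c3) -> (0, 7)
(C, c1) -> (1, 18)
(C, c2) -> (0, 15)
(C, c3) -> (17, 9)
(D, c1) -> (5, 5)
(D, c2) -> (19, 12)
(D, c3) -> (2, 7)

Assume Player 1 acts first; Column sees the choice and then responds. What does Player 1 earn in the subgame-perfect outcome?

Backward induction with Player 1 moving first.
- A: Column compares 16, 14, 9 and picks c1; Player 1 would get 2.
- B: Column compares 1, 0, 7 and picks c3; Player 1 would get 0.
- C: Column compares 18, 15, 9 and picks c1; Player 1 would get 1.
- D: Column compares 5, 12, 7 and picks c2; Player 1 would get 19.
Maximizing over 2, 0, 1, 19, Player 1 chooses D. Subgame-perfect outcome: (D, c2) with payoffs (19, 12).

19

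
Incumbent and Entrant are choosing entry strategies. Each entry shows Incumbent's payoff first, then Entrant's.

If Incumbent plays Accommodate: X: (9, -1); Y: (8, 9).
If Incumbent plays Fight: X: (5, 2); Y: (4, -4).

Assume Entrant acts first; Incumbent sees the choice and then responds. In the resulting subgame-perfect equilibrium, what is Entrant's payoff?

9

Incumbent best-responds to each possible Entrant move:
- X: Incumbent compares 9, 5 and picks Accommodate; Entrant would get -1.
- Y: Incumbent compares 8, 4 and picks Accommodate; Entrant would get 9.
Entrant's induced payoffs are -1, 9, so Entrant commits to Y. Subgame-perfect outcome: (Accommodate, Y) with payoffs (8, 9).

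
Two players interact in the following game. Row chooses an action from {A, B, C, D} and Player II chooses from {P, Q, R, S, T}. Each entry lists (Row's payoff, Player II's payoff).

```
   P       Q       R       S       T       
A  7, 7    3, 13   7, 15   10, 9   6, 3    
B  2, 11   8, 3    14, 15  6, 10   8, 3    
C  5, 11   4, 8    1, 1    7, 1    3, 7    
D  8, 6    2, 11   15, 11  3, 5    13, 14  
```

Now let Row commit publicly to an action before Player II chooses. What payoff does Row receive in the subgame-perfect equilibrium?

14

Solve by backward induction (Row leads).
- A: BR = R, leader payoff 7.
- B: BR = R, leader payoff 14.
- C: BR = P, leader payoff 5.
- D: BR = T, leader payoff 13.
Among 7, 14, 5, 13, the best is 14 at B. Subgame-perfect outcome: (B, R) with payoffs (14, 15).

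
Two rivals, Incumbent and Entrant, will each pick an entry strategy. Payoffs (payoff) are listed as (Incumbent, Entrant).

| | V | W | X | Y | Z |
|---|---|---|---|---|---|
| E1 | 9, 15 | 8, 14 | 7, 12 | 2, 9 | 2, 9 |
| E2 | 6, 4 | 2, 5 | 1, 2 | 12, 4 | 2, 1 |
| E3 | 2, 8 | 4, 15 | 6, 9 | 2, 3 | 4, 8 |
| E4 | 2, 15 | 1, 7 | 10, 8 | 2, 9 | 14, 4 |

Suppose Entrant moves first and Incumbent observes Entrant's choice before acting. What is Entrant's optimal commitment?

Work backward from Incumbent's decision.
- V → Incumbent plays E1 (best of 9, 6, 2, 2); Entrant gets 15.
- W → Incumbent plays E1 (best of 8, 2, 4, 1); Entrant gets 14.
- X → Incumbent plays E4 (best of 7, 1, 6, 10); Entrant gets 8.
- Y → Incumbent plays E2 (best of 2, 12, 2, 2); Entrant gets 4.
- Z → Incumbent plays E4 (best of 2, 2, 4, 14); Entrant gets 4.
Among 15, 14, 8, 4, 4, the best is 15 at V. Subgame-perfect outcome: (E1, V) with payoffs (9, 15).

V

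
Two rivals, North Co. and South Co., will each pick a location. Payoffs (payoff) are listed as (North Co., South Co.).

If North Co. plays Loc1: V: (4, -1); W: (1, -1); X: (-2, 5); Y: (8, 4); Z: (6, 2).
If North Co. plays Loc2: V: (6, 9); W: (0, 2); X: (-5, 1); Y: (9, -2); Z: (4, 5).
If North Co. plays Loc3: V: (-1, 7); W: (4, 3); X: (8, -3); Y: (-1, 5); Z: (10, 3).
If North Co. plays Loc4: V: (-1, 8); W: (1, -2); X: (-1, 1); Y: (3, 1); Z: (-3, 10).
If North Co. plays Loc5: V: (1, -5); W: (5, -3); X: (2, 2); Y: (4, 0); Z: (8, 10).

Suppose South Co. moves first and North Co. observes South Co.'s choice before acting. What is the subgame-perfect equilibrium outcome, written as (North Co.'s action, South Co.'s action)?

(Loc2, V)

North Co. best-responds to each possible South Co. move:
- V: North Co. compares 4, 6, -1, -1, 1 and picks Loc2; South Co. would get 9.
- W: North Co. compares 1, 0, 4, 1, 5 and picks Loc5; South Co. would get -3.
- X: North Co. compares -2, -5, 8, -1, 2 and picks Loc3; South Co. would get -3.
- Y: North Co. compares 8, 9, -1, 3, 4 and picks Loc2; South Co. would get -2.
- Z: North Co. compares 6, 4, 10, -3, 8 and picks Loc3; South Co. would get 3.
South Co.'s induced payoffs are 9, -3, -3, -2, 3, so South Co. commits to V. Subgame-perfect outcome: (Loc2, V) with payoffs (6, 9).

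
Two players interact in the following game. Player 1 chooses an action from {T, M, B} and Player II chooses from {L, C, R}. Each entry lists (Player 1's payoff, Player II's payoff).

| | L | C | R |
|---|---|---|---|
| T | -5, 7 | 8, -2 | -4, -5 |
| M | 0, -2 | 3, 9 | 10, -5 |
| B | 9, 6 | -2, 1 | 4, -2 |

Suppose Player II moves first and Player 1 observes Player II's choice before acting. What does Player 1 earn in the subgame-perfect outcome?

9

Player 1 best-responds to each possible Player II move:
- L → Player 1 plays B (best of -5, 0, 9); Player II gets 6.
- C → Player 1 plays T (best of 8, 3, -2); Player II gets -2.
- R → Player 1 plays M (best of -4, 10, 4); Player II gets -5.
Among 6, -2, -5, the best is 6 at L. Subgame-perfect outcome: (B, L) with payoffs (9, 6).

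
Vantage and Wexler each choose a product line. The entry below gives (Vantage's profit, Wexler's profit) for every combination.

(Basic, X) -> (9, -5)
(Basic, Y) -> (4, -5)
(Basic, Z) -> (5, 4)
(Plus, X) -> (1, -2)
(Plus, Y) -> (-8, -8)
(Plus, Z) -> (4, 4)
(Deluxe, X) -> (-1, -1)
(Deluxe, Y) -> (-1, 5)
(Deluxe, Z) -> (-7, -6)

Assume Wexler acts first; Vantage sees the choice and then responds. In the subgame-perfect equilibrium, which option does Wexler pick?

Backward induction with Wexler moving first.
- X → Vantage plays Basic (best of 9, 1, -1); Wexler gets -5.
- Y → Vantage plays Basic (best of 4, -8, -1); Wexler gets -5.
- Z → Vantage plays Basic (best of 5, 4, -7); Wexler gets 4.
Among -5, -5, 4, the best is 4 at Z. Subgame-perfect outcome: (Basic, Z) with payoffs (5, 4).

Z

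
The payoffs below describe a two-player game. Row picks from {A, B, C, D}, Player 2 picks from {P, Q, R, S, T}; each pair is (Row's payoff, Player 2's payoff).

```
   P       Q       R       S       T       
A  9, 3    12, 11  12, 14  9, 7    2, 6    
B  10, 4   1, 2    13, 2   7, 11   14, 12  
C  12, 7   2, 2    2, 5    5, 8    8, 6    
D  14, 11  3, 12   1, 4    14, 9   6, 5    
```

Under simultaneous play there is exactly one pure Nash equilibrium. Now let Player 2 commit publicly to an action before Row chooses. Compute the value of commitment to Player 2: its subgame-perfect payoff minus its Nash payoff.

Row best-responds to each possible Player 2 move:
- P: BR = D, leader payoff 11.
- Q: BR = A, leader payoff 11.
- R: BR = B, leader payoff 2.
- S: BR = D, leader payoff 9.
- T: BR = B, leader payoff 12.
Among 11, 11, 2, 9, 12, the best is 12 at T. Subgame-perfect outcome: (B, T) with payoffs (14, 12).
For the simultaneous game, intersect best replies.
Row's best replies: P→D; Q→A; R→B; S→D; T→B.
Player 2's best replies: A→R; B→T; C→S; D→Q.
Only (B, T) has each player best-responding; Nash payoffs (14, 12).
Player 2's commitment gain: 12 − 12 = 0.

0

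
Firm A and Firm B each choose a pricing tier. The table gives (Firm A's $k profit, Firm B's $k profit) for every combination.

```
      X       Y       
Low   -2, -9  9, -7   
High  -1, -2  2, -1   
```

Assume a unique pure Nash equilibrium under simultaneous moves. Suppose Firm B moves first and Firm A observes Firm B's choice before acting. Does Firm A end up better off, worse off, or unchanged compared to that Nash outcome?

Backward induction with Firm B moving first.
- X → Firm A plays High (best of -2, -1); Firm B gets -2.
- Y → Firm A plays Low (best of 9, 2); Firm B gets -7.
Among -2, -7, the best is -2 at X. Subgame-perfect outcome: (High, X) with payoffs (-1, -2).
Now find the simultaneous Nash equilibrium.
Firm A's best replies: X→High; Y→Low.
Firm B's best replies: Low→Y; High→Y.
The unique mutual best reply is (Low, Y), giving (9, -7).
Firm A earns -1 sequentially versus 9 at the Nash outcome: worse off.

worse off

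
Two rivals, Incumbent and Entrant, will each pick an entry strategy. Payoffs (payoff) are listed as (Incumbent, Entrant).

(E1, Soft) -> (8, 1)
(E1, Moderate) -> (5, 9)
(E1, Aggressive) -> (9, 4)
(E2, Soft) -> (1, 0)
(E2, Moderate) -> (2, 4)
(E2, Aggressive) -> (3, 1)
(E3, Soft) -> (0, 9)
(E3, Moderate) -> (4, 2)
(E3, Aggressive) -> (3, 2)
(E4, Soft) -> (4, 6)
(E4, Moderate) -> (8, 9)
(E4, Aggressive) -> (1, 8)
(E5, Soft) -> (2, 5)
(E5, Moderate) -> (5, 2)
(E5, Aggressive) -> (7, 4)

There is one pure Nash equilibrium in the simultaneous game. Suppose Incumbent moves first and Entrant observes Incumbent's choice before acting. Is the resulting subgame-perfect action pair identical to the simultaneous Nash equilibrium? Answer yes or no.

yes

Work backward from Entrant's decision.
- E1: Entrant compares 1, 9, 4 and picks Moderate; Incumbent would get 5.
- E2: Entrant compares 0, 4, 1 and picks Moderate; Incumbent would get 2.
- E3: Entrant compares 9, 2, 2 and picks Soft; Incumbent would get 0.
- E4: Entrant compares 6, 9, 8 and picks Moderate; Incumbent would get 8.
- E5: Entrant compares 5, 2, 4 and picks Soft; Incumbent would get 2.
Incumbent's induced payoffs are 5, 2, 0, 8, 2, so Incumbent commits to E4. Subgame-perfect outcome: (E4, Moderate) with payoffs (8, 9).
Under simultaneous play:
Incumbent's best replies: Soft→E1; Moderate→E4; Aggressive→E1.
Entrant's best replies: E1→Moderate; E2→Moderate; E3→Soft; E4→Moderate; E5→Soft.
The unique mutual best reply is (E4, Moderate), giving (8, 9).
Sequential outcome (E4, Moderate) coincides with the Nash profile (E4, Moderate).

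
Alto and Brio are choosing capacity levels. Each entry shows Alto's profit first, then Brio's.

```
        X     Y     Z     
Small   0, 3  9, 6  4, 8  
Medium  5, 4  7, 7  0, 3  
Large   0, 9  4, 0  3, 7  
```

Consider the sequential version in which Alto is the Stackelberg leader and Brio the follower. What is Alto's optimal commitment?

Medium

Work backward from Brio's decision.
- Small: BR = Z, leader payoff 4.
- Medium: BR = Y, leader payoff 7.
- Large: BR = X, leader payoff 0.
Alto's induced payoffs are 4, 7, 0, so Alto commits to Medium. Subgame-perfect outcome: (Medium, Y) with payoffs (7, 7).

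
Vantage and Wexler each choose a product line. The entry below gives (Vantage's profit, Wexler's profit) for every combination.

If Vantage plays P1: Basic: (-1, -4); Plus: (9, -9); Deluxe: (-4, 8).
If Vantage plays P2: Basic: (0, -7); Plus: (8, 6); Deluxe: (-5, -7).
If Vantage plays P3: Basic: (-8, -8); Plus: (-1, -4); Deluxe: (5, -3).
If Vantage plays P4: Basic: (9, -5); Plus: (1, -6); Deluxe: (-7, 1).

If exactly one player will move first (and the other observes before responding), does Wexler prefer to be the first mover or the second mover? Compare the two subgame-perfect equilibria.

second

If Vantage leads: Wexler's best replies are P1→Deluxe, P2→Plus, P3→Deluxe, P4→Deluxe; Vantage's induced payoffs -4, 8, 5, -7; outcome (P2, Plus), payoffs (8, 6).
If Wexler leads: Vantage's best replies are Basic→P4, Plus→P1, Deluxe→P3; Wexler's induced payoffs -5, -9, -3; outcome (P3, Deluxe), payoffs (5, -3).
Wexler gets -3 moving first and 6 moving second, so Wexler prefers to move second.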